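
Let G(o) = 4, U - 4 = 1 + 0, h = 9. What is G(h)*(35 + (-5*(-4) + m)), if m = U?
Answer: 240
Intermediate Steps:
U = 5 (U = 4 + (1 + 0) = 4 + 1 = 5)
m = 5
G(h)*(35 + (-5*(-4) + m)) = 4*(35 + (-5*(-4) + 5)) = 4*(35 + (20 + 5)) = 4*(35 + 25) = 4*60 = 240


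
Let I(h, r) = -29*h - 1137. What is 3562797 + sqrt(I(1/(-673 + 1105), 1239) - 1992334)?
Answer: 3562797 + I*sqrt(2583538503)/36 ≈ 3.5628e+6 + 1411.9*I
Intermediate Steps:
I(h, r) = -1137 - 29*h
3562797 + sqrt(I(1/(-673 + 1105), 1239) - 1992334) = 3562797 + sqrt((-1137 - 29/(-673 + 1105)) - 1992334) = 3562797 + sqrt((-1137 - 29/432) - 1992334) = 3562797 + sqrt(-491213/432 - 1992334) = 3562797 + sqrt(-861179501/432) = 3562797 + I*sqrt(2583538503)/36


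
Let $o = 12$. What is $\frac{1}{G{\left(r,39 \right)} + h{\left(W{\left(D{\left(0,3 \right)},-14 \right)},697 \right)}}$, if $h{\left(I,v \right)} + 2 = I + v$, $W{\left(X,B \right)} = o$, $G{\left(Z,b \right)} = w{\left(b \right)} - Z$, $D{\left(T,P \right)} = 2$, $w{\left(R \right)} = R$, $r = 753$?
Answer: $- \frac{1}{7} \approx -0.14286$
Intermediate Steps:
$G{\left(Z,b \right)} = b - Z$
$W{\left(X,B \right)} = 12$
$h{\left(I,v \right)} = -2 + I + v$ ($h{\left(I,v \right)} = -2 + \left(I + v\right) = -2 + I + v$)
$\frac{1}{G{\left(r,39 \right)} + h{\left(W{\left(D{\left(0,3 \right)},-14 \right)},697 \right)}} = \frac{1}{\left(39 - 753\right) + \left(-2 + 12 + 697\right)} = \frac{1}{\left(39 - 753\right) + 707} = \frac{1}{-714 + 707} = \frac{1}{-7} = - \frac{1}{7}$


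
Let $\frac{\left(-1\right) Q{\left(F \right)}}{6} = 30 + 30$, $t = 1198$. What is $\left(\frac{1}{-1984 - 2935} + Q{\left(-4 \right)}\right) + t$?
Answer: $\frac{4122121}{4919} \approx 838.0$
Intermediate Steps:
$Q{\left(F \right)} = -360$ ($Q{\left(F \right)} = - 6 \left(30 + 30\right) = \left(-6\right) 60 = -360$)
$\left(\frac{1}{-1984 - 2935} + Q{\left(-4 \right)}\right) + t = \left(\frac{1}{-1984 - 2935} - 360\right) + 1198 = \left(\frac{1}{-4919} - 360\right) + 1198 = \left(- \frac{1}{4919} - 360\right) + 1198 = - \frac{1770841}{4919} + 1198 = \frac{4122121}{4919}$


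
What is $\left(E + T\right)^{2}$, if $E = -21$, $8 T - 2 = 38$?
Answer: $256$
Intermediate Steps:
$T = 5$ ($T = \frac{1}{4} + \frac{1}{8} \cdot 38 = \frac{1}{4} + \frac{19}{4} = 5$)
$\left(E + T\right)^{2} = \left(-21 + 5\right)^{2} = \left(-16\right)^{2} = 256$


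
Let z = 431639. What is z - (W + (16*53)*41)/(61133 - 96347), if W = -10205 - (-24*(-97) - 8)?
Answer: 15199757989/35214 ≈ 4.3164e+5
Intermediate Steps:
W = -12525 (W = -10205 - (2328 - 8) = -10205 - 1*2320 = -10205 - 2320 = -12525)
z - (W + (16*53)*41)/(61133 - 96347) = 431639 - (-12525 + (16*53)*41)/(61133 - 96347) = 431639 - (-12525 + 848*41)/(-35214) = 431639 - (-12525 + 34768)*(-1)/35214 = 431639 - 22243*(-1)/35214 = 431639 - 1*(-22243/35214) = 431639 + 22243/35214 = 15199757989/35214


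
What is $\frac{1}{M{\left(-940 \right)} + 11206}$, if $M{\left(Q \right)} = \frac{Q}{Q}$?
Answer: $\frac{1}{11207} \approx 8.923 \cdot 10^{-5}$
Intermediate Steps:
$M{\left(Q \right)} = 1$
$\frac{1}{M{\left(-940 \right)} + 11206} = \frac{1}{1 + 11206} = \frac{1}{11207}$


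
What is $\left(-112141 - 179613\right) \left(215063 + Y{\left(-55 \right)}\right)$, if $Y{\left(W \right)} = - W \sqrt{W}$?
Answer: $-62745490502 - 16046470 i \sqrt{55} \approx -6.2745 \cdot 10^{10} - 1.19 \cdot 10^{8} i$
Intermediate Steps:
$Y{\left(W \right)} = - W^{\frac{3}{2}}$
$\left(-112141 - 179613\right) \left(215063 + Y{\left(-55 \right)}\right) = \left(-112141 - 179613\right) \left(215063 - \left(-55\right)^{\frac{3}{2}}\right) = - 291754 \left(215063 - - 55 i \sqrt{55}\right) = - 291754 \left(215063 + 55 i \sqrt{55}\right) = -62745490502 - 16046470 i \sqrt{55}$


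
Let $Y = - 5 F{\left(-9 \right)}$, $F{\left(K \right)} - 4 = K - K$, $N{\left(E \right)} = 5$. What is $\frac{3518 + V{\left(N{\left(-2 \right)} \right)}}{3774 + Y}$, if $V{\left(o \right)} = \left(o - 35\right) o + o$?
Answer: $\frac{3373}{3754} \approx 0.89851$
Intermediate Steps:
$F{\left(K \right)} = 4$ ($F{\left(K \right)} = 4 + \left(K - K\right) = 4 + 0 = 4$)
$V{\left(o \right)} = o + o \left(-35 + o\right)$ ($V{\left(o \right)} = \left(o - 35\right) o + o = \left(-35 + o\right) o + o = o \left(-35 + o\right) + o = o + o \left(-35 + o\right)$)
$Y = -20$ ($Y = \left(-5\right) 4 = -20$)
$\frac{3518 + V{\left(N{\left(-2 \right)} \right)}}{3774 + Y} = \frac{3518 + 5 \left(-34 + 5\right)}{3774 - 20} = \frac{3518 + 5 \left(-29\right)}{3754} = \left(3518 - 145\right) \frac{1}{3754} = 3373 \cdot \frac{1}{3754} = \frac{3373}{3754}$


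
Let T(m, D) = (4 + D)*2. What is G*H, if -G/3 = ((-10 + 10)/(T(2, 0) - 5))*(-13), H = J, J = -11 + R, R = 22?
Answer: 0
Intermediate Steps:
T(m, D) = 8 + 2*D
J = 11 (J = -11 + 22 = 11)
H = 11
G = 0 (G = -3*(-10 + 10)/((8 + 2*0) - 5)*(-13) = -3*0/((8 + 0) - 5)*(-13) = -3*0/(8 - 5)*(-13) = -3*0/3*(-13) = -3*0*(⅓)*(-13) = -0*(-13) = -3*0 = 0)
G*H = 0*11 = 0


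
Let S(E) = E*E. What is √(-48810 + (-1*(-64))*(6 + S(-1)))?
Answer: I*√48362 ≈ 219.91*I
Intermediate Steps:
S(E) = E²
√(-48810 + (-1*(-64))*(6 + S(-1))) = √(-48810 + (-1*(-64))*(6 + (-1)²)) = √(-48810 + 64*(6 + 1)) = √(-48810 + 64*7) = √(-48810 + 448) = √(-48362) = I*√48362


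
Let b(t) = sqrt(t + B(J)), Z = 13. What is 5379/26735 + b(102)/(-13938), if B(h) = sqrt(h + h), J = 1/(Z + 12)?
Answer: 5379/26735 - sqrt(2550 + 5*sqrt(2))/69690 ≈ 0.20047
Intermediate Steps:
J = 1/25 (J = 1/(13 + 12) = 1/25 ≈ 0.040000)
B(h) = sqrt(2)*sqrt(h) (B(h) = sqrt(2*h) = sqrt(2)*sqrt(h))
b(t) = sqrt(t + sqrt(2)/5) (b(t) = sqrt(t + sqrt(2)*sqrt(1/25)) = sqrt(t + sqrt(2)*(1/5)) = sqrt(t + sqrt(2)/5))
5379/26735 + b(102)/(-13938) = 5379/26735 + (sqrt(5*sqrt(2) + 25*102)/5)/(-13938) = 5379*(1/26735) + (sqrt(5*sqrt(2) + 2550)/5)*(-1/13938) = 5379/26735 + (sqrt(2550 + 5*sqrt(2))/5)*(-1/13938) = 5379/26735 - sqrt(2550 + 5*sqrt(2))/69690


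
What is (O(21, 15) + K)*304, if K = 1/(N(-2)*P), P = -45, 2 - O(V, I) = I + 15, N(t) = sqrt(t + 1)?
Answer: -8512 + 304*I/45 ≈ -8512.0 + 6.7556*I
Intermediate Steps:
N(t) = sqrt(1 + t)
O(V, I) = -13 - I (O(V, I) = 2 - (I + 15) = 2 - (15 + I) = 2 + (-15 - I) = -13 - I)
K = I/45 (K = 1/(sqrt(1 - 2)*(-45)) = 1/(sqrt(-1)*(-45)) = 1/(I*(-45)) = 1/(-45*I) = I/45 ≈ 0.022222*I)
(O(21, 15) + K)*304 = ((-13 - 1*15) + I/45)*304 = ((-13 - 15) + I/45)*304 = (-28 + I/45)*304 = -8512 + 304*I/45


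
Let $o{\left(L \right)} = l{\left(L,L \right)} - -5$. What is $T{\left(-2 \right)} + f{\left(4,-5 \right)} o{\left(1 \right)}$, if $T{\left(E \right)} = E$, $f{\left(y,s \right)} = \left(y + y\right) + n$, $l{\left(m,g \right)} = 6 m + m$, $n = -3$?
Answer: $58$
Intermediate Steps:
$l{\left(m,g \right)} = 7 m$
$f{\left(y,s \right)} = -3 + 2 y$ ($f{\left(y,s \right)} = \left(y + y\right) - 3 = 2 y - 3 = -3 + 2 y$)
$o{\left(L \right)} = 5 + 7 L$ ($o{\left(L \right)} = 7 L - -5 = 7 L + 5 = 5 + 7 L$)
$T{\left(-2 \right)} + f{\left(4,-5 \right)} o{\left(1 \right)} = -2 + \left(-3 + 2 \cdot 4\right) \left(5 + 7 \cdot 1\right) = -2 + \left(-3 + 8\right) \left(5 + 7\right) = -2 + 5 \cdot 12 = -2 + 60 = 58$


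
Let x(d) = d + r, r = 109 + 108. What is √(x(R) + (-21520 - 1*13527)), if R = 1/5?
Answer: I*√870745/5 ≈ 186.63*I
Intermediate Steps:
r = 217
R = ⅕ ≈ 0.20000
x(d) = 217 + d (x(d) = d + 217 = 217 + d)
√(x(R) + (-21520 - 1*13527)) = √((217 + ⅕) + (-21520 - 1*13527)) = √(1086/5 + (-21520 - 13527)) = √(1086/5 - 35047) = √(-174149/5) = I*√870745/5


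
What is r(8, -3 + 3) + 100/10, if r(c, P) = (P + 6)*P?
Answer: 10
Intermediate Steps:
r(c, P) = P*(6 + P) (r(c, P) = (6 + P)*P = P*(6 + P))
r(8, -3 + 3) + 100/10 = (-3 + 3)*(6 + (-3 + 3)) + 100/10 = 0*(6 + 0) + 100*(⅒) = 0*6 + 10 = 0 + 10 = 10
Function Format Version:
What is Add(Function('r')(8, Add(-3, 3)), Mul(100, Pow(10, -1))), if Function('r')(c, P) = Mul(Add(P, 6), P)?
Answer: 10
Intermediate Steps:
Function('r')(c, P) = Mul(P, Add(6, P)) (Function('r')(c, P) = Mul(Add(6, P), P) = Mul(P, Add(6, P)))
Add(Function('r')(8, Add(-3, 3)), Mul(100, Pow(10, -1))) = Add(Mul(Add(-3, 3), Add(6, Add(-3, 3))), Mul(100, Pow(10, -1))) = Add(Mul(0, Add(6, 0)), Mul(100, Rational(1, 10))) = Add(Mul(0, 6), 10) = Add(0, 10) = 10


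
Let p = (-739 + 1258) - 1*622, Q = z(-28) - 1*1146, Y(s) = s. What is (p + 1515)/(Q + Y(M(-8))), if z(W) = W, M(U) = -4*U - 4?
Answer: -706/573 ≈ -1.2321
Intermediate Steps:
M(U) = -4 - 4*U
Q = -1174 (Q = -28 - 1*1146 = -28 - 1146 = -1174)
p = -103 (p = 519 - 622 = -103)
(p + 1515)/(Q + Y(M(-8))) = (-103 + 1515)/(-1174 + (-4 - 4*(-8))) = 1412/(-1174 + (-4 + 32)) = 1412/(-1174 + 28) = 1412/(-1146) = 1412*(-1/1146) = -706/573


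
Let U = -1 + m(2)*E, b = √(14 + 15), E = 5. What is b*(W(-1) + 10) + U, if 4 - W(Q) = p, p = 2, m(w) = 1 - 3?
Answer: -11 + 12*√29 ≈ 53.622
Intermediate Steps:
m(w) = -2
b = √29 ≈ 5.3852
U = -11 (U = -1 - 2*5 = -1 - 10 = -11)
W(Q) = 2 (W(Q) = 4 - 1*2 = 4 - 2 = 2)
b*(W(-1) + 10) + U = √29*(2 + 10) - 11 = √29*12 - 11 = 12*√29 - 11 = -11 + 12*√29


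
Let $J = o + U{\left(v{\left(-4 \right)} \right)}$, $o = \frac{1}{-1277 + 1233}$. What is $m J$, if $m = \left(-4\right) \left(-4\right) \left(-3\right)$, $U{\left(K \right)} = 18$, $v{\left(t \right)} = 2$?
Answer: $- \frac{9492}{11} \approx -862.91$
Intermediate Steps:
$o = - \frac{1}{44}$ ($o = \frac{1}{-44} = - \frac{1}{44} \approx -0.022727$)
$J = \frac{791}{44}$ ($J = - \frac{1}{44} + 18 = \frac{791}{44} \approx 17.977$)
$m = -48$ ($m = 16 \left(-3\right) = -48$)
$m J = \left(-48\right) \frac{791}{44} = - \frac{9492}{11}$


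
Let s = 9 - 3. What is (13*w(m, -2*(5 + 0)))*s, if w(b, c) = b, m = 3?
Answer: 234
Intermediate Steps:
s = 6
(13*w(m, -2*(5 + 0)))*s = (13*3)*6 = 39*6 = 234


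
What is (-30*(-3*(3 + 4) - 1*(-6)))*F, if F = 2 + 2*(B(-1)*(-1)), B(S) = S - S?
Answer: 900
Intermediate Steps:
B(S) = 0
F = 2 (F = 2 + 2*(0*(-1)) = 2 + 2*0 = 2 + 0 = 2)
(-30*(-3*(3 + 4) - 1*(-6)))*F = -30*(-3*(3 + 4) - 1*(-6))*2 = -30*(-3*7 + 6)*2 = -30*(-21 + 6)*2 = -30*(-15)*2 = 450*2 = 900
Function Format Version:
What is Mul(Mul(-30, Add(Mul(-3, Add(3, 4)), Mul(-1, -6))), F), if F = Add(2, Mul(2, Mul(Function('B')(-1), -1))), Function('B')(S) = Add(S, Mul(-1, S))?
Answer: 900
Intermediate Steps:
Function('B')(S) = 0
F = 2 (F = Add(2, Mul(2, Mul(0, -1))) = Add(2, Mul(2, 0)) = Add(2, 0) = 2)
Mul(Mul(-30, Add(Mul(-3, Add(3, 4)), Mul(-1, -6))), F) = Mul(Mul(-30, Add(Mul(-3, Add(3, 4)), Mul(-1, -6))), 2) = Mul(Mul(-30, Add(Mul(-3, 7), 6)), 2) = Mul(Mul(-30, Add(-21, 6)), 2) = Mul(Mul(-30, -15), 2) = Mul(450, 2) = 900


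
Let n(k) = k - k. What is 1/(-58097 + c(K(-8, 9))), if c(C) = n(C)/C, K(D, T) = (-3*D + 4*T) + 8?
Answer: -1/58097 ≈ -1.7213e-5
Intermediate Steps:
K(D, T) = 8 - 3*D + 4*T
n(k) = 0
c(C) = 0 (c(C) = 0/C = 0)
1/(-58097 + c(K(-8, 9))) = 1/(-58097 + 0) = 1/(-58097) = -1/58097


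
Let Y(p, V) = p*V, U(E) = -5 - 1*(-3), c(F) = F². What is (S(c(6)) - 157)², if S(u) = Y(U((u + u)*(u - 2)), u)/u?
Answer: 25281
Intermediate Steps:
U(E) = -2 (U(E) = -5 + 3 = -2)
Y(p, V) = V*p
S(u) = -2 (S(u) = (u*(-2))/u = (-2*u)/u = -2)
(S(c(6)) - 157)² = (-2 - 157)² = (-159)² = 25281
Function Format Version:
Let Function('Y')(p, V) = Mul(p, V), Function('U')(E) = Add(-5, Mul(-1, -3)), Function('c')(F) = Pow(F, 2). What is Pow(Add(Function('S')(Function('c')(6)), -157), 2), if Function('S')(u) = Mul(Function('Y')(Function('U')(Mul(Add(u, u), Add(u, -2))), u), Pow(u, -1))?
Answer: 25281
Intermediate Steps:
Function('U')(E) = -2 (Function('U')(E) = Add(-5, 3) = -2)
Function('Y')(p, V) = Mul(V, p)
Function('S')(u) = -2 (Function('S')(u) = Mul(Mul(u, -2), Pow(u, -1)) = Mul(Mul(-2, u), Pow(u, -1)) = -2)
Pow(Add(Function('S')(Function('c')(6)), -157), 2) = Pow(Add(-2, -157), 2) = Pow(-159, 2) = 25281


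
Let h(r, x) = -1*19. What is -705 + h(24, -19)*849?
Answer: -16836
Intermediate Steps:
h(r, x) = -19
-705 + h(24, -19)*849 = -705 - 19*849 = -705 - 16131 = -16836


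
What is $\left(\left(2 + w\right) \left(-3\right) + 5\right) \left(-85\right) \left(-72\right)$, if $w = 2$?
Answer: $-42840$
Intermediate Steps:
$\left(\left(2 + w\right) \left(-3\right) + 5\right) \left(-85\right) \left(-72\right) = \left(\left(2 + 2\right) \left(-3\right) + 5\right) \left(-85\right) \left(-72\right) = \left(4 \left(-3\right) + 5\right) \left(-85\right) \left(-72\right) = \left(-12 + 5\right) \left(-85\right) \left(-72\right) = \left(-7\right) \left(-85\right) \left(-72\right) = 595 \left(-72\right) = -42840$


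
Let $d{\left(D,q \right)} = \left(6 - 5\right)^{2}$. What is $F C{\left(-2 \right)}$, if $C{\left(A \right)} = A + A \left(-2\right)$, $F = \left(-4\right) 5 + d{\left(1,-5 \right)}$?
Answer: $-38$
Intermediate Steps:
$d{\left(D,q \right)} = 1$ ($d{\left(D,q \right)} = 1^{2} = 1$)
$F = -19$ ($F = \left(-4\right) 5 + 1 = -20 + 1 = -19$)
$C{\left(A \right)} = - A$ ($C{\left(A \right)} = A - 2 A = - A$)
$F C{\left(-2 \right)} = - 19 \left(\left(-1\right) \left(-2\right)\right) = \left(-19\right) 2 = -38$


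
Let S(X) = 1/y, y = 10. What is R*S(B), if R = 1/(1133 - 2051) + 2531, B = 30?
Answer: 2323457/9180 ≈ 253.10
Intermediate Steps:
S(X) = 1/10
R = 2323457/918 (R = 1/(-918) + 2531 = -1/918 + 2531 = 2323457/918 ≈ 2531.0)
R*S(B) = (2323457/918)*(1/10) = 2323457/9180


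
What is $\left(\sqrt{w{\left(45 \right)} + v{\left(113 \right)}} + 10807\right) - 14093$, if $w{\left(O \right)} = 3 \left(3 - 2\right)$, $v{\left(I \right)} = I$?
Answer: $-3286 + 2 \sqrt{29} \approx -3275.2$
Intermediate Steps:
$w{\left(O \right)} = 3$ ($w{\left(O \right)} = 3 \cdot 1 = 3$)
$\left(\sqrt{w{\left(45 \right)} + v{\left(113 \right)}} + 10807\right) - 14093 = \left(\sqrt{3 + 113} + 10807\right) - 14093 = \left(\sqrt{116} + 10807\right) - 14093 = \left(2 \sqrt{29} + 10807\right) - 14093 = \left(10807 + 2 \sqrt{29}\right) - 14093 = -3286 + 2 \sqrt{29}$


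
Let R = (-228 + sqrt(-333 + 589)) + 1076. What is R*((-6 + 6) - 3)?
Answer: -2592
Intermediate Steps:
R = 864 (R = (-228 + sqrt(256)) + 1076 = (-228 + 16) + 1076 = -212 + 1076 = 864)
R*((-6 + 6) - 3) = 864*((-6 + 6) - 3) = 864*(0 - 3) = 864*(-3) = -2592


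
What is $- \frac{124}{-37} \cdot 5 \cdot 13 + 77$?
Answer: $\frac{10909}{37} \approx 294.84$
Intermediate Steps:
$- \frac{124}{-37} \cdot 5 \cdot 13 + 77 = \left(-124\right) \left(- \frac{1}{37}\right) 65 + 77 = \frac{124}{37} \cdot 65 + 77 = \frac{8060}{37} + 77 = \frac{10909}{37}$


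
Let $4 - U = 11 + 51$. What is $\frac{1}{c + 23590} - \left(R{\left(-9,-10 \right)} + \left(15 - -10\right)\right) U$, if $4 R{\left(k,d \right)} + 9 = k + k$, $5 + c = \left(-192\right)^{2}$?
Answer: $\frac{127970535}{120898} \approx 1058.5$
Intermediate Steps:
$c = 36859$ ($c = -5 + \left(-192\right)^{2} = -5 + 36864 = 36859$)
$R{\left(k,d \right)} = - \frac{9}{4} + \frac{k}{2}$ ($R{\left(k,d \right)} = - \frac{9}{4} + \frac{k + k}{4} = - \frac{9}{4} + \frac{2 k}{4} = - \frac{9}{4} + \frac{k}{2}$)
$U = -58$ ($U = 4 - \left(11 + 51\right) = 4 - 62 = -58$)
$\frac{1}{c + 23590} - \left(R{\left(-9,-10 \right)} + \left(15 - -10\right)\right) U = \frac{1}{36859 + 23590} - \left(\left(- \frac{9}{4} + \frac{1}{2} \left(-9\right)\right) + \left(15 - -10\right)\right) \left(-58\right) = \frac{1}{60449} - \left(\left(- \frac{9}{4} - \frac{9}{2}\right) + \left(15 + 10\right)\right) \left(-58\right) = \frac{1}{60449} - \left(- \frac{27}{4} + 25\right) \left(-58\right) = \frac{1}{60449} - \frac{73}{4} \left(-58\right) = \frac{1}{60449} - - \frac{2117}{2} = \frac{1}{60449} + \frac{2117}{2} = \frac{127970535}{120898}$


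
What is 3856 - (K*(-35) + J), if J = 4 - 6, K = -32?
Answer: 2738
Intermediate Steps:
J = -2
3856 - (K*(-35) + J) = 3856 - (-32*(-35) - 2) = 3856 - (1120 - 2) = 3856 - 1*1118 = 3856 - 1118 = 2738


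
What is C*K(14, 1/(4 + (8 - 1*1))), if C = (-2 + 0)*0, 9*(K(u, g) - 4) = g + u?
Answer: 0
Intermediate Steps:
K(u, g) = 4 + g/9 + u/9 (K(u, g) = 4 + (g + u)/9 = 4 + (g/9 + u/9) = 4 + g/9 + u/9)
C = 0 (C = -2*0 = 0)
C*K(14, 1/(4 + (8 - 1*1))) = 0*(4 + 1/(9*(4 + (8 - 1*1))) + (1/9)*14) = 0*(4 + 1/(9*(4 + (8 - 1))) + 14/9) = 0*(4 + 1/(9*(4 + 7)) + 14/9) = 0*(4 + (1/9)/11 + 14/9) = 0*(4 + (1/9)*(1/11) + 14/9) = 0*(4 + 1/99 + 14/9) = 0*(551/99) = 0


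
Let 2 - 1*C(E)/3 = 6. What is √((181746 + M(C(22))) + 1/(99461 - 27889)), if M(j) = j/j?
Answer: √232752077527505/35786 ≈ 426.32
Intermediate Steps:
C(E) = -12 (C(E) = 6 - 3*6 = 6 - 18 = -12)
M(j) = 1
√((181746 + M(C(22))) + 1/(99461 - 27889)) = √((181746 + 1) + 1/(99461 - 27889)) = √(181747 + 1/71572) = √(13007996285/71572) = √232752077527505/35786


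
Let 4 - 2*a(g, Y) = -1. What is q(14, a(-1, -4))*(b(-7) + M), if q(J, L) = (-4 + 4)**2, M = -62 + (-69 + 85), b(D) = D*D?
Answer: 0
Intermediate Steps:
a(g, Y) = 5/2 (a(g, Y) = 2 - 1/2*(-1) = 2 + 1/2 = 5/2)
b(D) = D**2
M = -46 (M = -62 + 16 = -46)
q(J, L) = 0 (q(J, L) = 0**2 = 0)
q(14, a(-1, -4))*(b(-7) + M) = 0*((-7)**2 - 46) = 0*(49 - 46) = 0*3 = 0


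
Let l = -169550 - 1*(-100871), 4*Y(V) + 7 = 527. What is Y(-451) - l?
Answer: 68809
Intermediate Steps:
Y(V) = 130 (Y(V) = -7/4 + (¼)*527 = -7/4 + 527/4 = 130)
l = -68679 (l = -169550 + 100871 = -68679)
Y(-451) - l = 130 - 1*(-68679) = 130 + 68679 = 68809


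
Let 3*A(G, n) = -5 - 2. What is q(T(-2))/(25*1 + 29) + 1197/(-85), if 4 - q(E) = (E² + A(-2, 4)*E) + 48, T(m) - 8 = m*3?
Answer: -102482/6885 ≈ -14.885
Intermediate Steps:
A(G, n) = -7/3 (A(G, n) = (-5 - 2)/3 = (⅓)*(-7) = -7/3)
T(m) = 8 + 3*m (T(m) = 8 + m*3 = 8 + 3*m)
q(E) = -44 - E² + 7*E/3 (q(E) = 4 - ((E² - 7*E/3) + 48) = 4 - (48 + E² - 7*E/3) = 4 + (-48 - E² + 7*E/3) = -44 - E² + 7*E/3)
q(T(-2))/(25*1 + 29) + 1197/(-85) = (-44 - (8 + 3*(-2))² + 7*(8 + 3*(-2))/3)/(25*1 + 29) + 1197/(-85) = (-44 - (8 - 6)² + 7*(8 - 6)/3)/(25 + 29) + 1197*(-1/85) = (-44 - 1*2² + (7/3)*2)/54 - 1197/85 = (-44 - 1*4 + 14/3)*(1/54) - 1197/85 = (-44 - 4 + 14/3)*(1/54) - 1197/85 = -130/3*1/54 - 1197/85 = -65/81 - 1197/85 = -102482/6885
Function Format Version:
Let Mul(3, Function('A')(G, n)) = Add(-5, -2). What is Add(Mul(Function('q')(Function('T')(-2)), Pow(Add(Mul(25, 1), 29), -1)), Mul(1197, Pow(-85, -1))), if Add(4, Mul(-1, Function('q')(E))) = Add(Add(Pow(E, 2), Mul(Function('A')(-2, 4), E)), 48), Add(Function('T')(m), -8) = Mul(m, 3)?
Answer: Rational(-102482, 6885) ≈ -14.885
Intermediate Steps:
Function('A')(G, n) = Rational(-7, 3) (Function('A')(G, n) = Mul(Rational(1, 3), Add(-5, -2)) = Mul(Rational(1, 3), -7) = Rational(-7, 3))
Function('T')(m) = Add(8, Mul(3, m)) (Function('T')(m) = Add(8, Mul(m, 3)) = Add(8, Mul(3, m)))
Function('q')(E) = Add(-44, Mul(-1, Pow(E, 2)), Mul(Rational(7, 3), E)) (Function('q')(E) = Add(4, Mul(-1, Add(Add(Pow(E, 2), Mul(Rational(-7, 3), E)), 48))) = Add(4, Mul(-1, Add(48, Pow(E, 2), Mul(Rational(-7, 3), E)))) = Add(4, Add(-48, Mul(-1, Pow(E, 2)), Mul(Rational(7, 3), E))) = Add(-44, Mul(-1, Pow(E, 2)), Mul(Rational(7, 3), E)))
Add(Mul(Function('q')(Function('T')(-2)), Pow(Add(Mul(25, 1), 29), -1)), Mul(1197, Pow(-85, -1))) = Add(Mul(Add(-44, Mul(-1, Pow(Add(8, Mul(3, -2)), 2)), Mul(Rational(7, 3), Add(8, Mul(3, -2)))), Pow(Add(Mul(25, 1), 29), -1)), Mul(1197, Pow(-85, -1))) = Add(Mul(Add(-44, Mul(-1, Pow(Add(8, -6), 2)), Mul(Rational(7, 3), Add(8, -6))), Pow(Add(25, 29), -1)), Mul(1197, Rational(-1, 85))) = Add(Mul(Add(-44, Mul(-1, Pow(2, 2)), Mul(Rational(7, 3), 2)), Pow(54, -1)), Rational(-1197, 85)) = Add(Mul(Add(-44, Mul(-1, 4), Rational(14, 3)), Rational(1, 54)), Rational(-1197, 85)) = Add(Mul(Add(-44, -4, Rational(14, 3)), Rational(1, 54)), Rational(-1197, 85)) = Add(Mul(Rational(-130, 3), Rational(1, 54)), Rational(-1197, 85)) = Add(Rational(-65, 81), Rational(-1197, 85)) = Rational(-102482, 6885)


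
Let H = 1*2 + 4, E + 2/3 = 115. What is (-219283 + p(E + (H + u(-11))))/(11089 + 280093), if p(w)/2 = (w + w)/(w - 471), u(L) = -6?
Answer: -117317091/155782370 ≈ -0.75308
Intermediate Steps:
E = 343/3 (E = -⅔ + 115 = 343/3 ≈ 114.33)
H = 6 (H = 2 + 4 = 6)
p(w) = 4*w/(-471 + w) (p(w) = 2*((w + w)/(w - 471)) = 2*((2*w)/(-471 + w)) = 2*(2*w/(-471 + w)) = 4*w/(-471 + w))
(-219283 + p(E + (H + u(-11))))/(11089 + 280093) = (-219283 + 4*(343/3 + (6 - 6))/(-471 + (343/3 + (6 - 6))))/(11089 + 280093) = (-219283 + 4*(343/3 + 0)/(-471 + (343/3 + 0)))/291182 = (-219283 + 4*(343/3)/(-471 + 343/3))*(1/291182) = (-219283 + 4*(343/3)/(-1070/3))*(1/291182) = (-219283 + 4*(343/3)*(-3/1070))*(1/291182) = (-219283 - 686/535)*(1/291182) = -117317091/535*1/291182 = -117317091/155782370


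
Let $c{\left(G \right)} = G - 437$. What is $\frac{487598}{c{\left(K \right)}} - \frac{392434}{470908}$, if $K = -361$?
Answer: $- \frac{57481740329}{93946146} \approx -611.86$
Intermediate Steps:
$c{\left(G \right)} = -437 + G$
$\frac{487598}{c{\left(K \right)}} - \frac{392434}{470908} = \frac{487598}{-437 - 361} - \frac{392434}{470908} = \frac{487598}{-798} - \frac{196217}{235454} = 487598 \left(- \frac{1}{798}\right) - \frac{196217}{235454} = - \frac{243799}{399} - \frac{196217}{235454} = - \frac{57481740329}{93946146}$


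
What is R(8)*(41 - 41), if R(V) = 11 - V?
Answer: 0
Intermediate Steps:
R(8)*(41 - 41) = (11 - 1*8)*(41 - 41) = (11 - 8)*0 = 3*0 = 0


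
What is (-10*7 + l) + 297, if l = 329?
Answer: 556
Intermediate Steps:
(-10*7 + l) + 297 = (-10*7 + 329) + 297 = (-70 + 329) + 297 = 259 + 297 = 556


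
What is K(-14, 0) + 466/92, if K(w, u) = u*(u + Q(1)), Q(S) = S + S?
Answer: 233/46 ≈ 5.0652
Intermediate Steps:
Q(S) = 2*S
K(w, u) = u*(2 + u) (K(w, u) = u*(u + 2*1) = u*(u + 2) = u*(2 + u))
K(-14, 0) + 466/92 = 0*(2 + 0) + 466/92 = 0*2 + 466*(1/92) = 0 + 233/46 = 233/46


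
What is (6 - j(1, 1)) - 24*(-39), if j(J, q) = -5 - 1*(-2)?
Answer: 945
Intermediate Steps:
j(J, q) = -3 (j(J, q) = -5 + 2 = -3)
(6 - j(1, 1)) - 24*(-39) = (6 - 1*(-3)) - 24*(-39) = (6 + 3) + 936 = 9 + 936 = 945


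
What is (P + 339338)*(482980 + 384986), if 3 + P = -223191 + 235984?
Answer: 305635131648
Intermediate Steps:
P = 12790 (P = -3 + (-223191 + 235984) = -3 + 12793 = 12790)
(P + 339338)*(482980 + 384986) = (12790 + 339338)*(482980 + 384986) = 352128*867966 = 305635131648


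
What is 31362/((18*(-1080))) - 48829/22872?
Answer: -5786623/1543860 ≈ -3.7482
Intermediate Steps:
31362/((18*(-1080))) - 48829/22872 = 31362/(-19440) - 48829*1/22872 = 31362*(-1/19440) - 48829/22872 = -5227/3240 - 48829/22872 = -5786623/1543860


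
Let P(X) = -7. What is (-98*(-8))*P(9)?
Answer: -5488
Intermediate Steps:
(-98*(-8))*P(9) = -98*(-8)*(-7) = 784*(-7) = -5488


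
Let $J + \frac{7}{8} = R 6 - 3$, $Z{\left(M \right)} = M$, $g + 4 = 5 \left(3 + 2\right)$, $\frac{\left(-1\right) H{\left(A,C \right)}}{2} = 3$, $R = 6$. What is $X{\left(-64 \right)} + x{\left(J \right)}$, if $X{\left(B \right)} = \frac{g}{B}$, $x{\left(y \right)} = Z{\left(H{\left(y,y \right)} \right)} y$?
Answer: $- \frac{12357}{64} \approx -193.08$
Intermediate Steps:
$H{\left(A,C \right)} = -6$ ($H{\left(A,C \right)} = \left(-2\right) 3 = -6$)
$g = 21$ ($g = -4 + 5 \left(3 + 2\right) = -4 + 5 \cdot 5 = -4 + 25 = 21$)
$J = \frac{257}{8}$ ($J = - \frac{7}{8} + \left(6 \cdot 6 - 3\right) = - \frac{7}{8} + \left(36 - 3\right) = - \frac{7}{8} + 33 = \frac{257}{8} \approx 32.125$)
$x{\left(y \right)} = - 6 y$
$X{\left(B \right)} = \frac{21}{B}$
$X{\left(-64 \right)} + x{\left(J \right)} = \frac{21}{-64} - \frac{771}{4} = 21 \left(- \frac{1}{64}\right) - \frac{771}{4} = - \frac{21}{64} - \frac{771}{4} = - \frac{12357}{64}$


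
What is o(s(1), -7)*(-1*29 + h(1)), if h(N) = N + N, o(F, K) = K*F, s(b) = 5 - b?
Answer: 756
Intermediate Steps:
o(F, K) = F*K
h(N) = 2*N
o(s(1), -7)*(-1*29 + h(1)) = ((5 - 1*1)*(-7))*(-1*29 + 2*1) = ((5 - 1)*(-7))*(-29 + 2) = (4*(-7))*(-27) = -28*(-27) = 756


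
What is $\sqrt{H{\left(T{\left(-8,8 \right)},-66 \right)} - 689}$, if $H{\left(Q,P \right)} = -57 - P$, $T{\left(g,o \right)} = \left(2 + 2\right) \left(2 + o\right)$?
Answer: $2 i \sqrt{170} \approx 26.077 i$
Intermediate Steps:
$T{\left(g,o \right)} = 8 + 4 o$ ($T{\left(g,o \right)} = 4 \left(2 + o\right) = 8 + 4 o$)
$\sqrt{H{\left(T{\left(-8,8 \right)},-66 \right)} - 689} = \sqrt{\left(-57 - -66\right) - 689} = \sqrt{\left(-57 + 66\right) - 689} = \sqrt{9 - 689} = \sqrt{-680} = 2 i \sqrt{170}$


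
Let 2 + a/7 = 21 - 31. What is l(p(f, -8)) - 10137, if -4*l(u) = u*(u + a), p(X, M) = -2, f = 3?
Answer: -10180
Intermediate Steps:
a = -84 (a = -14 + 7*(21 - 31) = -14 + 7*(-10) = -14 - 70 = -84)
l(u) = -u*(-84 + u)/4 (l(u) = -u*(u - 84)/4 = -u*(-84 + u)/4)
l(p(f, -8)) - 10137 = (¼)*(-2)*(84 - 1*(-2)) - 10137 = (¼)*(-2)*(84 + 2) - 10137 = (¼)*(-2)*86 - 10137 = -43 - 10137 = -10180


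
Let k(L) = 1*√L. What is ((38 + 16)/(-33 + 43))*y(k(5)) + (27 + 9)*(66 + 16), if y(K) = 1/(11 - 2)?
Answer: 14763/5 ≈ 2952.6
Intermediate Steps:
k(L) = √L
y(K) = ⅑ (y(K) = 1/9 = ⅑)
((38 + 16)/(-33 + 43))*y(k(5)) + (27 + 9)*(66 + 16) = ((38 + 16)/(-33 + 43))*(⅑) + (27 + 9)*(66 + 16) = (54/10)*(⅑) + 36*82 = (54*(⅒))*(⅑) + 2952 = (27/5)*(⅑) + 2952 = ⅗ + 2952 = 14763/5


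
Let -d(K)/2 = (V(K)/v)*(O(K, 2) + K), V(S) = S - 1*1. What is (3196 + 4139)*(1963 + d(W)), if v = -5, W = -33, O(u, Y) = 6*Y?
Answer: 16493481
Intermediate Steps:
V(S) = -1 + S (V(S) = S - 1 = -1 + S)
d(K) = -2*(12 + K)*(⅕ - K/5) (d(K) = -2*(-1 + K)/(-5)*(6*2 + K) = -2*(-(-1 + K)/5)*(12 + K) = -2*(⅕ - K/5)*(12 + K) = -2*(12 + K)*(⅕ - K/5))
(3196 + 4139)*(1963 + d(W)) = (3196 + 4139)*(1963 + 2*(-1 - 33)*(12 - 33)/5) = 7335*(1963 + (⅖)*(-34)*(-21)) = 7335*(1963 + 1428/5) = 7335*(11243/5) = 16493481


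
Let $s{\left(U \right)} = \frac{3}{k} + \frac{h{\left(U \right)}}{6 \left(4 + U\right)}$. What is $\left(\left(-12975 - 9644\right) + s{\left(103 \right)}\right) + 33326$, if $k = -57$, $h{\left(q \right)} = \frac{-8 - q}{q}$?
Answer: $\frac{4484047441}{418798} \approx 10707.0$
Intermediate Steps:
$h{\left(q \right)} = \frac{-8 - q}{q}$
$s{\left(U \right)} = - \frac{1}{19} + \frac{-8 - U}{U \left(24 + 6 U\right)}$ ($s{\left(U \right)} = \frac{3}{-57} + \frac{\frac{1}{U} \left(-8 - U\right)}{6 \left(4 + U\right)} = 3 \left(- \frac{1}{57}\right) + \frac{\frac{1}{U} \left(-8 - U\right)}{24 + 6 U} = - \frac{1}{19} + \frac{-8 - U}{U \left(24 + 6 U\right)}$)
$\left(\left(-12975 - 9644\right) + s{\left(103 \right)}\right) + 33326 = \left(\left(-12975 - 9644\right) + \frac{-152 - 4429 - 6 \cdot 103^{2}}{114 \cdot 103 \left(4 + 103\right)}\right) + 33326 = \left(-22619 + \frac{1}{114} \cdot \frac{1}{103} \cdot \frac{1}{107} \left(-152 - 4429 - 63654\right)\right) + 33326 = \left(-22619 + \frac{1}{114} \cdot \frac{1}{103} \cdot \frac{1}{107} \left(-68235\right)\right) + 33326 = \left(-22619 - \frac{22745}{418798}\right) + 33326 = - \frac{9472814707}{418798} + 33326 = \frac{4484047441}{418798}$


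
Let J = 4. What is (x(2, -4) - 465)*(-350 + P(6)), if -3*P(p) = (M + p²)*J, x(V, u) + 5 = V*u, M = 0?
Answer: 190244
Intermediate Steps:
x(V, u) = -5 + V*u
P(p) = -4*p²/3 (P(p) = -(0 + p²)*4/3 = -p²*4/3 = -4*p²/3)
(x(2, -4) - 465)*(-350 + P(6)) = ((-5 + 2*(-4)) - 465)*(-350 - 4/3*6²) = ((-5 - 8) - 465)*(-350 - 4/3*36) = (-13 - 465)*(-350 - 48) = -478*(-398) = 190244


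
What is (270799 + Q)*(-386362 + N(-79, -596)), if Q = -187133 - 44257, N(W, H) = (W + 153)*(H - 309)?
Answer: -17865360788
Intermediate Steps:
N(W, H) = (-309 + H)*(153 + W) (N(W, H) = (153 + W)*(-309 + H) = (-309 + H)*(153 + W))
Q = -231390
(270799 + Q)*(-386362 + N(-79, -596)) = (270799 - 231390)*(-386362 + (-47277 - 309*(-79) + 153*(-596) - 596*(-79))) = 39409*(-386362 + (-47277 + 24411 - 91188 + 47084)) = 39409*(-386362 - 66970) = 39409*(-453332) = -17865360788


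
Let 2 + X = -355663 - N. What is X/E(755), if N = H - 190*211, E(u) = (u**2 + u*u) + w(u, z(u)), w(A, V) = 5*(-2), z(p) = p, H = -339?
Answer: -78809/285010 ≈ -0.27651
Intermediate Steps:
w(A, V) = -10
E(u) = -10 + 2*u**2 (E(u) = (u**2 + u*u) - 10 = (u**2 + u**2) - 10 = 2*u**2 - 10 = -10 + 2*u**2)
N = -40429 (N = -339 - 190*211 = -339 - 40090 = -40429)
X = -315236 (X = -2 + (-355663 - 1*(-40429)) = -2 + (-355663 + 40429) = -2 - 315234 = -315236)
X/E(755) = -315236/(-10 + 2*755**2) = -315236/(-10 + 2*570025) = -315236/(-10 + 1140050) = -315236/1140040 = -315236*1/1140040 = -78809/285010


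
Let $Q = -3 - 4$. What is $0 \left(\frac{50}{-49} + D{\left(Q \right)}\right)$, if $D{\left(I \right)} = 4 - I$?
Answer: $0$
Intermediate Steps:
$Q = -7$ ($Q = -3 - 4 = -7$)
$0 \left(\frac{50}{-49} + D{\left(Q \right)}\right) = 0 \left(\frac{50}{-49} + \left(4 - -7\right)\right) = 0 \left(50 \left(- \frac{1}{49}\right) + \left(4 + 7\right)\right) = 0 \left(- \frac{50}{49} + 11\right) = 0 \cdot \frac{489}{49} = 0$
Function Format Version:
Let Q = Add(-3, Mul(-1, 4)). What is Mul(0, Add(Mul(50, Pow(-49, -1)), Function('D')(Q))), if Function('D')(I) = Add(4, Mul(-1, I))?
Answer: 0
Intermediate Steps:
Q = -7 (Q = Add(-3, -4) = -7)
Mul(0, Add(Mul(50, Pow(-49, -1)), Function('D')(Q))) = Mul(0, Add(Mul(50, Pow(-49, -1)), Add(4, Mul(-1, -7)))) = Mul(0, Add(Mul(50, Rational(-1, 49)), Add(4, 7))) = Mul(0, Add(Rational(-50, 49), 11)) = Mul(0, Rational(489, 49)) = 0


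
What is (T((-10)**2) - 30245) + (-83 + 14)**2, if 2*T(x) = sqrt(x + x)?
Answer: -25484 + 5*sqrt(2) ≈ -25477.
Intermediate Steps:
T(x) = sqrt(2)*sqrt(x)/2 (T(x) = sqrt(x + x)/2 = sqrt(2*x)/2 = (sqrt(2)*sqrt(x))/2 = sqrt(2)*sqrt(x)/2)
(T((-10)**2) - 30245) + (-83 + 14)**2 = (sqrt(2)*sqrt((-10)**2)/2 - 30245) + (-83 + 14)**2 = (sqrt(2)*sqrt(100)/2 - 30245) + (-69)**2 = ((1/2)*sqrt(2)*10 - 30245) + 4761 = (5*sqrt(2) - 30245) + 4761 = (-30245 + 5*sqrt(2)) + 4761 = -25484 + 5*sqrt(2)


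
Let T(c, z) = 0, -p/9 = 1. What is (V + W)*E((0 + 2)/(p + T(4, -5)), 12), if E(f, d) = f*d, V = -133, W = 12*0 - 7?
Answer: 1120/3 ≈ 373.33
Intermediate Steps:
p = -9 (p = -9*1 = -9)
W = -7 (W = 0 - 7 = -7)
E(f, d) = d*f
(V + W)*E((0 + 2)/(p + T(4, -5)), 12) = (-133 - 7)*(12*((0 + 2)/(-9 + 0))) = -1680*2/(-9) = -1680*2*(-1/9) = -1680*(-2)/9 = -140*(-8/3) = 1120/3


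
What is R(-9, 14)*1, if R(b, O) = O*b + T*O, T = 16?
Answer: 98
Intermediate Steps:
R(b, O) = 16*O + O*b (R(b, O) = O*b + 16*O = 16*O + O*b)
R(-9, 14)*1 = (14*(16 - 9))*1 = (14*7)*1 = 98*1 = 98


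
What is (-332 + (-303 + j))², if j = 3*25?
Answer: 313600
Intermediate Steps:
j = 75
(-332 + (-303 + j))² = (-332 + (-303 + 75))² = (-332 - 228)² = (-560)² = 313600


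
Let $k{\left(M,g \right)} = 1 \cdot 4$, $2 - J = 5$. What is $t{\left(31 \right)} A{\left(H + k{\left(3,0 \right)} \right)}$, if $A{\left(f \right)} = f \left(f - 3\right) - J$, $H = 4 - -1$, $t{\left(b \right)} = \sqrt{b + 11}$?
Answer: $57 \sqrt{42} \approx 369.4$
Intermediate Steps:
$J = -3$ ($J = 2 - 5 = -3$)
$t{\left(b \right)} = \sqrt{11 + b}$
$k{\left(M,g \right)} = 4$
$H = 5$ ($H = 4 + 1 = 5$)
$A{\left(f \right)} = 3 + f \left(-3 + f\right)$ ($A{\left(f \right)} = f \left(f - 3\right) - -3 = f \left(-3 + f\right) + 3 = 3 + f \left(-3 + f\right)$)
$t{\left(31 \right)} A{\left(H + k{\left(3,0 \right)} \right)} = \sqrt{11 + 31} \left(3 + \left(5 + 4\right)^{2} - 3 \left(5 + 4\right)\right) = \sqrt{42} \left(3 + 9^{2} - 27\right) = \sqrt{42} \left(3 + 81 - 27\right) = \sqrt{42} \cdot 57 = 57 \sqrt{42}$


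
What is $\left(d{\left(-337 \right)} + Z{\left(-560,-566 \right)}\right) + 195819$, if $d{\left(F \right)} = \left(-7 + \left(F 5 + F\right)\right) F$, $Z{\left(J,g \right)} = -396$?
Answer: $879196$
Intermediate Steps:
$d{\left(F \right)} = F \left(-7 + 6 F\right)$ ($d{\left(F \right)} = \left(-7 + \left(5 F + F\right)\right) F = \left(-7 + 6 F\right) F = F \left(-7 + 6 F\right)$)
$\left(d{\left(-337 \right)} + Z{\left(-560,-566 \right)}\right) + 195819 = \left(- 337 \left(-7 + 6 \left(-337\right)\right) - 396\right) + 195819 = \left(- 337 \left(-7 - 2022\right) - 396\right) + 195819 = \left(\left(-337\right) \left(-2029\right) - 396\right) + 195819 = \left(683773 - 396\right) + 195819 = 683377 + 195819 = 879196$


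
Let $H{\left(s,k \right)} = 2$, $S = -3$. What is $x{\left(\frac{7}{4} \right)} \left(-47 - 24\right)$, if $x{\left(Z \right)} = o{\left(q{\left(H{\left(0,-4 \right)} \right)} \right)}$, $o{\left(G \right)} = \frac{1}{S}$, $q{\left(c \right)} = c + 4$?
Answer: $\frac{71}{3} \approx 23.667$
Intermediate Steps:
$q{\left(c \right)} = 4 + c$
$o{\left(G \right)} = - \frac{1}{3}$ ($o{\left(G \right)} = \frac{1}{-3} = - \frac{1}{3}$)
$x{\left(Z \right)} = - \frac{1}{3}$
$x{\left(\frac{7}{4} \right)} \left(-47 - 24\right) = - \frac{-47 - 24}{3} = \left(- \frac{1}{3}\right) \left(-71\right) = \frac{71}{3}$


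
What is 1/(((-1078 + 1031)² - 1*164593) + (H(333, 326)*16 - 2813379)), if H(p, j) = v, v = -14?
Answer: -1/2975987 ≈ -3.3602e-7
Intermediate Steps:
H(p, j) = -14
1/(((-1078 + 1031)² - 1*164593) + (H(333, 326)*16 - 2813379)) = 1/(((-1078 + 1031)² - 1*164593) + (-14*16 - 2813379)) = 1/(((-47)² - 164593) + (-224 - 2813379)) = 1/((2209 - 164593) - 2813603) = 1/(-162384 - 2813603) = 1/(-2975987) = -1/2975987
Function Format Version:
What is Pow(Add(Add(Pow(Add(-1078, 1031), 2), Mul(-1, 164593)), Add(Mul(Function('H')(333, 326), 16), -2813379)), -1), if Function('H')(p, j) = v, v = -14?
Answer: Rational(-1, 2975987) ≈ -3.3602e-7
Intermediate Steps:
Function('H')(p, j) = -14
Pow(Add(Add(Pow(Add(-1078, 1031), 2), Mul(-1, 164593)), Add(Mul(Function('H')(333, 326), 16), -2813379)), -1) = Pow(Add(Add(Pow(Add(-1078, 1031), 2), Mul(-1, 164593)), Add(Mul(-14, 16), -2813379)), -1) = Pow(Add(Add(Pow(-47, 2), -164593), Add(-224, -2813379)), -1) = Pow(Add(Add(2209, -164593), -2813603), -1) = Pow(Add(-162384, -2813603), -1) = Pow(-2975987, -1) = Rational(-1, 2975987)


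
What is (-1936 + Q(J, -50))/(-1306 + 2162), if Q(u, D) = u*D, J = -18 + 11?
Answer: -793/428 ≈ -1.8528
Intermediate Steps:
J = -7
Q(u, D) = D*u
(-1936 + Q(J, -50))/(-1306 + 2162) = (-1936 - 50*(-7))/(-1306 + 2162) = (-1936 + 350)/856 = -1586*1/856 = -793/428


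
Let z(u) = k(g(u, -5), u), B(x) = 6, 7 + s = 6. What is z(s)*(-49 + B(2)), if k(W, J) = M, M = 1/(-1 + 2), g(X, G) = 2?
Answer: -43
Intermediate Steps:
s = -1 (s = -7 + 6 = -1)
M = 1 (M = 1/1 = 1)
k(W, J) = 1
z(u) = 1
z(s)*(-49 + B(2)) = 1*(-49 + 6) = 1*(-43) = -43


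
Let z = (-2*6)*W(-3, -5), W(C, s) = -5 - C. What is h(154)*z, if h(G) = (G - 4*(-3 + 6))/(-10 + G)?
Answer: 71/3 ≈ 23.667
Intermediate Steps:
z = 24 (z = (-2*6)*(-5 - 1*(-3)) = -12*(-5 + 3) = -12*(-2) = 24)
h(G) = (-12 + G)/(-10 + G) (h(G) = (G - 4*3)/(-10 + G) = (G - 12)/(-10 + G) = (-12 + G)/(-10 + G))
h(154)*z = ((-12 + 154)/(-10 + 154))*24 = (142/144)*24 = ((1/144)*142)*24 = (71/72)*24 = 71/3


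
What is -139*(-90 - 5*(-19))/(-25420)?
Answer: 139/5084 ≈ 0.027341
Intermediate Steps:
-139*(-90 - 5*(-19))/(-25420) = -139*(-90 + 95)*(-1/25420) = -139*5*(-1/25420) = -695*(-1/25420) = 139/5084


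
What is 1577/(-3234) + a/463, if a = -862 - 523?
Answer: -5209241/1497342 ≈ -3.4790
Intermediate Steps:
a = -1385
1577/(-3234) + a/463 = 1577/(-3234) - 1385/463 = 1577*(-1/3234) - 1385*1/463 = -1577/3234 - 1385/463 = -5209241/1497342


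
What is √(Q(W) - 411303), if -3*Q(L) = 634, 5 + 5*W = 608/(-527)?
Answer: I*√3703629/3 ≈ 641.49*I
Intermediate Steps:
W = -3243/2635 (W = -1 + (608/(-527))/5 = -1 + (608*(-1/527))/5 = -1 + (⅕)*(-608/527) = -1 - 608/2635 = -3243/2635 ≈ -1.2307)
Q(L) = -634/3 (Q(L) = -⅓*634 = -634/3)
√(Q(W) - 411303) = √(-634/3 - 411303) = √(-1234543/3) = I*√3703629/3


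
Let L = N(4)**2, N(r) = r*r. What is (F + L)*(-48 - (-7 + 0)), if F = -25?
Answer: -9471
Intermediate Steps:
N(r) = r**2
L = 256 (L = (4**2)**2 = 16**2 = 256)
(F + L)*(-48 - (-7 + 0)) = (-25 + 256)*(-48 - (-7 + 0)) = 231*(-48 - 1*(-7)) = 231*(-48 + 7) = 231*(-41) = -9471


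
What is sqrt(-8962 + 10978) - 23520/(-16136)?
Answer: 2940/2017 + 12*sqrt(14) ≈ 46.357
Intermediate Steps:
sqrt(-8962 + 10978) - 23520/(-16136) = sqrt(2016) - 23520*(-1/16136) = 12*sqrt(14) + 2940/2017 = 2940/2017 + 12*sqrt(14)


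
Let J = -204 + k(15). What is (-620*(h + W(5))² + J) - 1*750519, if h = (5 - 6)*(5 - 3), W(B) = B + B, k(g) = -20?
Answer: -790423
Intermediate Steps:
W(B) = 2*B
h = -2 (h = -1*2 = -2)
J = -224 (J = -204 - 20 = -224)
(-620*(h + W(5))² + J) - 1*750519 = (-620*(-2 + 2*5)² - 224) - 1*750519 = (-620*(-2 + 10)² - 224) - 750519 = (-620*8² - 224) - 750519 = (-620*64 - 224) - 750519 = (-39680 - 224) - 750519 = -39904 - 750519 = -790423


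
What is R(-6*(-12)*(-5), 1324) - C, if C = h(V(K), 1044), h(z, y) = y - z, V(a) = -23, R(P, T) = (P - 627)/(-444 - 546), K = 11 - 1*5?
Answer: -351781/330 ≈ -1066.0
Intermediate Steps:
K = 6 (K = 11 - 5 = 6)
R(P, T) = 19/30 - P/990 (R(P, T) = (-627 + P)/(-990) = (-627 + P)*(-1/990) = 19/30 - P/990)
C = 1067 (C = 1044 - 1*(-23) = 1044 + 23 = 1067)
R(-6*(-12)*(-5), 1324) - C = (19/30 - (-6*(-12))*(-5)/990) - 1*1067 = (19/30 - 4*(-5)/55) - 1067 = (19/30 - 1/990*(-360)) - 1067 = (19/30 + 4/11) - 1067 = 329/330 - 1067 = -351781/330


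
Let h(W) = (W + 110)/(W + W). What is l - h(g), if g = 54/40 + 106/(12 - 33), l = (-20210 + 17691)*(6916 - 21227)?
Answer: 111969509001/3106 ≈ 3.6049e+7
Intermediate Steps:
l = 36049409 (l = -2519*(-14311) = 36049409)
g = -1553/420 (g = 54*(1/40) + 106/(-21) = 27/20 + 106*(-1/21) = 27/20 - 106/21 = -1553/420 ≈ -3.6976)
h(W) = (110 + W)/(2*W) (h(W) = (110 + W)/((2*W)) = (110 + W)*(1/(2*W)) = (110 + W)/(2*W))
l - h(g) = 36049409 - (110 - 1553/420)/(2*(-1553/420)) = 36049409 - (-420)*44647/(2*1553*420) = 36049409 - 1*(-44647/3106) = 36049409 + 44647/3106 = 111969509001/3106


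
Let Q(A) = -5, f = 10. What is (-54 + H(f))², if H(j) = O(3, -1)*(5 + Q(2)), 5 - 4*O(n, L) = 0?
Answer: 2916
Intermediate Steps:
O(n, L) = 5/4 (O(n, L) = 5/4 - ¼*0 = 5/4 + 0 = 5/4)
H(j) = 0 (H(j) = 5*(5 - 5)/4 = (5/4)*0 = 0)
(-54 + H(f))² = (-54 + 0)² = (-54)² = 2916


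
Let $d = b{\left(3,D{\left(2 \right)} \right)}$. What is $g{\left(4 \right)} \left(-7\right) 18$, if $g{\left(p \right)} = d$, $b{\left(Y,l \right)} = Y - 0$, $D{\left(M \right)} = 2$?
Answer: $-378$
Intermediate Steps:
$b{\left(Y,l \right)} = Y$ ($b{\left(Y,l \right)} = Y + 0 = Y$)
$d = 3$
$g{\left(p \right)} = 3$
$g{\left(4 \right)} \left(-7\right) 18 = 3 \left(-7\right) 18 = \left(-21\right) 18 = -378$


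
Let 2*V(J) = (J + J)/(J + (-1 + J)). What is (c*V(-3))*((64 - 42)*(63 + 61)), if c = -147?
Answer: -171864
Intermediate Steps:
V(J) = J/(-1 + 2*J) (V(J) = ((J + J)/(J + (-1 + J)))/2 = ((2*J)/(-1 + 2*J))/2 = (2*J/(-1 + 2*J))/2 = J/(-1 + 2*J))
(c*V(-3))*((64 - 42)*(63 + 61)) = (-(-441)/(-1 + 2*(-3)))*((64 - 42)*(63 + 61)) = (-(-441)/(-1 - 6))*(22*124) = -(-441)/(-7)*2728 = -(-441)*(-1)/7*2728 = -147*3/7*2728 = -63*2728 = -171864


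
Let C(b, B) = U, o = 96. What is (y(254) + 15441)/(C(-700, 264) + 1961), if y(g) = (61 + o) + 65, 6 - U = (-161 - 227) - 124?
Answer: 15663/2479 ≈ 6.3183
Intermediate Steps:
U = 518 (U = 6 - ((-161 - 227) - 124) = 6 - (-388 - 124) = 6 - 1*(-512) = 6 + 512 = 518)
C(b, B) = 518
y(g) = 222 (y(g) = (61 + 96) + 65 = 157 + 65 = 222)
(y(254) + 15441)/(C(-700, 264) + 1961) = (222 + 15441)/(518 + 1961) = 15663/2479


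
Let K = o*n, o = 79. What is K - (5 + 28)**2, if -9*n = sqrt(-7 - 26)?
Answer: -1089 - 79*I*sqrt(33)/9 ≈ -1089.0 - 50.424*I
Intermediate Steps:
n = -I*sqrt(33)/9 (n = -sqrt(-7 - 26)/9 = -I*sqrt(33)/9 ≈ -0.63828*I)
K = -79*I*sqrt(33)/9 (K = 79*(-I*sqrt(33)/9) = -79*I*sqrt(33)/9 ≈ -50.424*I)
K - (5 + 28)**2 = -79*I*sqrt(33)/9 - (5 + 28)**2 = -79*I*sqrt(33)/9 - 1*33**2 = -79*I*sqrt(33)/9 - 1*1089 = -79*I*sqrt(33)/9 - 1089 = -1089 - 79*I*sqrt(33)/9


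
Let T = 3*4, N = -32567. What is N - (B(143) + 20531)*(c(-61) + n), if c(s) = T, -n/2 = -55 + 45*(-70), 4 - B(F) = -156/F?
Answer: -1451068771/11 ≈ -1.3192e+8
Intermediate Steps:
T = 12
B(F) = 4 + 156/F (B(F) = 4 - (-156)/F = 4 + 156/F)
n = 6410 (n = -2*(-55 + 45*(-70)) = -2*(-55 - 3150) = -2*(-3205) = 6410)
c(s) = 12
N - (B(143) + 20531)*(c(-61) + n) = -32567 - ((4 + 156/143) + 20531)*(12 + 6410) = -32567 - ((4 + 156*(1/143)) + 20531)*6422 = -32567 - ((4 + 12/11) + 20531)*6422 = -32567 - (56/11 + 20531)*6422 = -32567 - 225897*6422/11 = -32567 - 1*1450710534/11 = -32567 - 1450710534/11 = -1451068771/11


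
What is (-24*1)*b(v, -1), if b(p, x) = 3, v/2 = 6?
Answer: -72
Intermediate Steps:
v = 12 (v = 2*6 = 12)
(-24*1)*b(v, -1) = -24*1*3 = -24*3 = -72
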